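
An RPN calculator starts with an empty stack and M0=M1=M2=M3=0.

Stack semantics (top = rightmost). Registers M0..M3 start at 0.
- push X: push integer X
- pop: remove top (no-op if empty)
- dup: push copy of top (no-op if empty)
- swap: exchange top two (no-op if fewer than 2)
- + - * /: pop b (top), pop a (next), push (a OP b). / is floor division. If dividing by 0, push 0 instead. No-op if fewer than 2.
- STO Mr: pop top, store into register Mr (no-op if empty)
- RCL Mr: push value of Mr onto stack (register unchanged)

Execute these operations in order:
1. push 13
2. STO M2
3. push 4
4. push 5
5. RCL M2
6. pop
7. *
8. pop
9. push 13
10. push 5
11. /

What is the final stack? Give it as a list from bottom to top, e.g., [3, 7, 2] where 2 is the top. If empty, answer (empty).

Answer: [2]

Derivation:
After op 1 (push 13): stack=[13] mem=[0,0,0,0]
After op 2 (STO M2): stack=[empty] mem=[0,0,13,0]
After op 3 (push 4): stack=[4] mem=[0,0,13,0]
After op 4 (push 5): stack=[4,5] mem=[0,0,13,0]
After op 5 (RCL M2): stack=[4,5,13] mem=[0,0,13,0]
After op 6 (pop): stack=[4,5] mem=[0,0,13,0]
After op 7 (*): stack=[20] mem=[0,0,13,0]
After op 8 (pop): stack=[empty] mem=[0,0,13,0]
After op 9 (push 13): stack=[13] mem=[0,0,13,0]
After op 10 (push 5): stack=[13,5] mem=[0,0,13,0]
After op 11 (/): stack=[2] mem=[0,0,13,0]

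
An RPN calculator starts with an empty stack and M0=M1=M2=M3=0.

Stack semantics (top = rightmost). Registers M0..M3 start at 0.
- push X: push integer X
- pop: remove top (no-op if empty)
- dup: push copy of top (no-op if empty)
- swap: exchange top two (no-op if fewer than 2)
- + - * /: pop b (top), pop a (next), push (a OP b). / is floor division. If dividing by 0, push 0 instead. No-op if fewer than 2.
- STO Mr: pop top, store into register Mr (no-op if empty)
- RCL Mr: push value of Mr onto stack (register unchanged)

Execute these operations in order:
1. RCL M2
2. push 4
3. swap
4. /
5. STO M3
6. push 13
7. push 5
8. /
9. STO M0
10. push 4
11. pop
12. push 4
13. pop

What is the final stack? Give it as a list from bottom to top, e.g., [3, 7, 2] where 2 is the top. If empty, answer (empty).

Answer: (empty)

Derivation:
After op 1 (RCL M2): stack=[0] mem=[0,0,0,0]
After op 2 (push 4): stack=[0,4] mem=[0,0,0,0]
After op 3 (swap): stack=[4,0] mem=[0,0,0,0]
After op 4 (/): stack=[0] mem=[0,0,0,0]
After op 5 (STO M3): stack=[empty] mem=[0,0,0,0]
After op 6 (push 13): stack=[13] mem=[0,0,0,0]
After op 7 (push 5): stack=[13,5] mem=[0,0,0,0]
After op 8 (/): stack=[2] mem=[0,0,0,0]
After op 9 (STO M0): stack=[empty] mem=[2,0,0,0]
After op 10 (push 4): stack=[4] mem=[2,0,0,0]
After op 11 (pop): stack=[empty] mem=[2,0,0,0]
After op 12 (push 4): stack=[4] mem=[2,0,0,0]
After op 13 (pop): stack=[empty] mem=[2,0,0,0]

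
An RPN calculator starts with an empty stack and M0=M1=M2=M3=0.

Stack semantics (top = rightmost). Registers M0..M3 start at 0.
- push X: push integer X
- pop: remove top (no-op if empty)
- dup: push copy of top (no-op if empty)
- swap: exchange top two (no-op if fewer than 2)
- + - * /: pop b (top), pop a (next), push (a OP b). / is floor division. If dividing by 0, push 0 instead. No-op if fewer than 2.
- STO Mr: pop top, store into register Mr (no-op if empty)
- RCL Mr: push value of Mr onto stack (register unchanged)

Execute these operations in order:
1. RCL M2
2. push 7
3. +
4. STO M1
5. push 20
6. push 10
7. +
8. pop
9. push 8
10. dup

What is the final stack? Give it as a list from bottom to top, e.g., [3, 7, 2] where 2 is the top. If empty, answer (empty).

Answer: [8, 8]

Derivation:
After op 1 (RCL M2): stack=[0] mem=[0,0,0,0]
After op 2 (push 7): stack=[0,7] mem=[0,0,0,0]
After op 3 (+): stack=[7] mem=[0,0,0,0]
After op 4 (STO M1): stack=[empty] mem=[0,7,0,0]
After op 5 (push 20): stack=[20] mem=[0,7,0,0]
After op 6 (push 10): stack=[20,10] mem=[0,7,0,0]
After op 7 (+): stack=[30] mem=[0,7,0,0]
After op 8 (pop): stack=[empty] mem=[0,7,0,0]
After op 9 (push 8): stack=[8] mem=[0,7,0,0]
After op 10 (dup): stack=[8,8] mem=[0,7,0,0]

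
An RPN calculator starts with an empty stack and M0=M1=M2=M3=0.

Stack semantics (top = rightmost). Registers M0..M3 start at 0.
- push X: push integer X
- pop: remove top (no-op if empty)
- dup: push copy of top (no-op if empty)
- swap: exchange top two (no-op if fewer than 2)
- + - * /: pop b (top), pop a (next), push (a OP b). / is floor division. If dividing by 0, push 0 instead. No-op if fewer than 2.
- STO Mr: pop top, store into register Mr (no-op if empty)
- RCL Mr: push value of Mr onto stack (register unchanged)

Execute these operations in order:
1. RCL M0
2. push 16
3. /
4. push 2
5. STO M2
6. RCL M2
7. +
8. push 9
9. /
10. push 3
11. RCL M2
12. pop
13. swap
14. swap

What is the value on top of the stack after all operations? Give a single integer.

After op 1 (RCL M0): stack=[0] mem=[0,0,0,0]
After op 2 (push 16): stack=[0,16] mem=[0,0,0,0]
After op 3 (/): stack=[0] mem=[0,0,0,0]
After op 4 (push 2): stack=[0,2] mem=[0,0,0,0]
After op 5 (STO M2): stack=[0] mem=[0,0,2,0]
After op 6 (RCL M2): stack=[0,2] mem=[0,0,2,0]
After op 7 (+): stack=[2] mem=[0,0,2,0]
After op 8 (push 9): stack=[2,9] mem=[0,0,2,0]
After op 9 (/): stack=[0] mem=[0,0,2,0]
After op 10 (push 3): stack=[0,3] mem=[0,0,2,0]
After op 11 (RCL M2): stack=[0,3,2] mem=[0,0,2,0]
After op 12 (pop): stack=[0,3] mem=[0,0,2,0]
After op 13 (swap): stack=[3,0] mem=[0,0,2,0]
After op 14 (swap): stack=[0,3] mem=[0,0,2,0]

Answer: 3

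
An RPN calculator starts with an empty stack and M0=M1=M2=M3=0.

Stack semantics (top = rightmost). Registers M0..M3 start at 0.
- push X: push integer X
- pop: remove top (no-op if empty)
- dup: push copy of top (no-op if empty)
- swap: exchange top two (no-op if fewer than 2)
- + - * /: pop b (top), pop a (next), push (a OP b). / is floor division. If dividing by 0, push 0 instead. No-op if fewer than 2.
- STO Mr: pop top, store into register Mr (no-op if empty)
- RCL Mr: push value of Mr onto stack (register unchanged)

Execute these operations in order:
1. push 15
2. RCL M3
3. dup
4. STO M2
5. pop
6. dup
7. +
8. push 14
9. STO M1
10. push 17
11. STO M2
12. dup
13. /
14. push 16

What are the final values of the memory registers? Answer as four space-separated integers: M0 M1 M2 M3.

After op 1 (push 15): stack=[15] mem=[0,0,0,0]
After op 2 (RCL M3): stack=[15,0] mem=[0,0,0,0]
After op 3 (dup): stack=[15,0,0] mem=[0,0,0,0]
After op 4 (STO M2): stack=[15,0] mem=[0,0,0,0]
After op 5 (pop): stack=[15] mem=[0,0,0,0]
After op 6 (dup): stack=[15,15] mem=[0,0,0,0]
After op 7 (+): stack=[30] mem=[0,0,0,0]
After op 8 (push 14): stack=[30,14] mem=[0,0,0,0]
After op 9 (STO M1): stack=[30] mem=[0,14,0,0]
After op 10 (push 17): stack=[30,17] mem=[0,14,0,0]
After op 11 (STO M2): stack=[30] mem=[0,14,17,0]
After op 12 (dup): stack=[30,30] mem=[0,14,17,0]
After op 13 (/): stack=[1] mem=[0,14,17,0]
After op 14 (push 16): stack=[1,16] mem=[0,14,17,0]

Answer: 0 14 17 0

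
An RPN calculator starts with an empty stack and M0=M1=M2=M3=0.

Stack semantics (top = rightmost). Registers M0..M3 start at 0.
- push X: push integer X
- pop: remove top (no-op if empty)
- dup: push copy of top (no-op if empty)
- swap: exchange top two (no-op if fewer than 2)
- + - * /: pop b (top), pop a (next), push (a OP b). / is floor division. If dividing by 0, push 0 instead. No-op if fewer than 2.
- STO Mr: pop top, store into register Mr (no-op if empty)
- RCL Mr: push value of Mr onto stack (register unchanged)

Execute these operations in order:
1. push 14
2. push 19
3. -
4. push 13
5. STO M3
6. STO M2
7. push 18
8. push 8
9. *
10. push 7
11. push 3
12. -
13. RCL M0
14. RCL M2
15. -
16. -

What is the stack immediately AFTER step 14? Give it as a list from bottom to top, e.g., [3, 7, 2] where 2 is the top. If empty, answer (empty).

After op 1 (push 14): stack=[14] mem=[0,0,0,0]
After op 2 (push 19): stack=[14,19] mem=[0,0,0,0]
After op 3 (-): stack=[-5] mem=[0,0,0,0]
After op 4 (push 13): stack=[-5,13] mem=[0,0,0,0]
After op 5 (STO M3): stack=[-5] mem=[0,0,0,13]
After op 6 (STO M2): stack=[empty] mem=[0,0,-5,13]
After op 7 (push 18): stack=[18] mem=[0,0,-5,13]
After op 8 (push 8): stack=[18,8] mem=[0,0,-5,13]
After op 9 (*): stack=[144] mem=[0,0,-5,13]
After op 10 (push 7): stack=[144,7] mem=[0,0,-5,13]
After op 11 (push 3): stack=[144,7,3] mem=[0,0,-5,13]
After op 12 (-): stack=[144,4] mem=[0,0,-5,13]
After op 13 (RCL M0): stack=[144,4,0] mem=[0,0,-5,13]
After op 14 (RCL M2): stack=[144,4,0,-5] mem=[0,0,-5,13]

[144, 4, 0, -5]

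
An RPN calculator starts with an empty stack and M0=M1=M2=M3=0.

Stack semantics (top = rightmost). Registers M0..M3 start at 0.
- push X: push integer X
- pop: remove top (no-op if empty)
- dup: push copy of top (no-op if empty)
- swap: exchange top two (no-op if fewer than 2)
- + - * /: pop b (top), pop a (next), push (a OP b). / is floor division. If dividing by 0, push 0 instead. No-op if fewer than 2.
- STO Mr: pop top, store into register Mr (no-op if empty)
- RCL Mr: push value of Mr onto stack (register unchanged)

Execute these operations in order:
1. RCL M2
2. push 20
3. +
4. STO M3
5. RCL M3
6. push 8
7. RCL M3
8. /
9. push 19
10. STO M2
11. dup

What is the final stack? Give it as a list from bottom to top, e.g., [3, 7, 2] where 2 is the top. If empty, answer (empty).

After op 1 (RCL M2): stack=[0] mem=[0,0,0,0]
After op 2 (push 20): stack=[0,20] mem=[0,0,0,0]
After op 3 (+): stack=[20] mem=[0,0,0,0]
After op 4 (STO M3): stack=[empty] mem=[0,0,0,20]
After op 5 (RCL M3): stack=[20] mem=[0,0,0,20]
After op 6 (push 8): stack=[20,8] mem=[0,0,0,20]
After op 7 (RCL M3): stack=[20,8,20] mem=[0,0,0,20]
After op 8 (/): stack=[20,0] mem=[0,0,0,20]
After op 9 (push 19): stack=[20,0,19] mem=[0,0,0,20]
After op 10 (STO M2): stack=[20,0] mem=[0,0,19,20]
After op 11 (dup): stack=[20,0,0] mem=[0,0,19,20]

Answer: [20, 0, 0]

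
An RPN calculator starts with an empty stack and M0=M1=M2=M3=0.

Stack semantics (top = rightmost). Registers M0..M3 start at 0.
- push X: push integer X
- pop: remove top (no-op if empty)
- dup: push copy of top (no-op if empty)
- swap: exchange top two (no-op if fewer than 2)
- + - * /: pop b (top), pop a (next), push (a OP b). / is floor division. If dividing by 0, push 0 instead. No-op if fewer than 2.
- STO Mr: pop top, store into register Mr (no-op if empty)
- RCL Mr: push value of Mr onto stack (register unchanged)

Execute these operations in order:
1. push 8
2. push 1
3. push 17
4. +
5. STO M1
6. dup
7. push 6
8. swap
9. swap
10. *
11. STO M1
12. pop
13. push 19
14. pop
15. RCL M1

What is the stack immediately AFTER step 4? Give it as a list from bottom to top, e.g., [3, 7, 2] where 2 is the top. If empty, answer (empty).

After op 1 (push 8): stack=[8] mem=[0,0,0,0]
After op 2 (push 1): stack=[8,1] mem=[0,0,0,0]
After op 3 (push 17): stack=[8,1,17] mem=[0,0,0,0]
After op 4 (+): stack=[8,18] mem=[0,0,0,0]

[8, 18]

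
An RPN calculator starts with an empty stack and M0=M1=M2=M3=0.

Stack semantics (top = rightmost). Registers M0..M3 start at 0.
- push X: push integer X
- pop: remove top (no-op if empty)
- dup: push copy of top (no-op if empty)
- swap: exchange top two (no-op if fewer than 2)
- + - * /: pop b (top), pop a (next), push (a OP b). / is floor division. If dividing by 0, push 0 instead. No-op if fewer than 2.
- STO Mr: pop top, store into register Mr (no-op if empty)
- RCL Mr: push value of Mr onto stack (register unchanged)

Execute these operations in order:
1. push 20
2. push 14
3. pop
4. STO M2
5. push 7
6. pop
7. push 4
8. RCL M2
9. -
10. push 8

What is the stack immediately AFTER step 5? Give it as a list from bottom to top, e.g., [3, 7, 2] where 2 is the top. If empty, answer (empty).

After op 1 (push 20): stack=[20] mem=[0,0,0,0]
After op 2 (push 14): stack=[20,14] mem=[0,0,0,0]
After op 3 (pop): stack=[20] mem=[0,0,0,0]
After op 4 (STO M2): stack=[empty] mem=[0,0,20,0]
After op 5 (push 7): stack=[7] mem=[0,0,20,0]

[7]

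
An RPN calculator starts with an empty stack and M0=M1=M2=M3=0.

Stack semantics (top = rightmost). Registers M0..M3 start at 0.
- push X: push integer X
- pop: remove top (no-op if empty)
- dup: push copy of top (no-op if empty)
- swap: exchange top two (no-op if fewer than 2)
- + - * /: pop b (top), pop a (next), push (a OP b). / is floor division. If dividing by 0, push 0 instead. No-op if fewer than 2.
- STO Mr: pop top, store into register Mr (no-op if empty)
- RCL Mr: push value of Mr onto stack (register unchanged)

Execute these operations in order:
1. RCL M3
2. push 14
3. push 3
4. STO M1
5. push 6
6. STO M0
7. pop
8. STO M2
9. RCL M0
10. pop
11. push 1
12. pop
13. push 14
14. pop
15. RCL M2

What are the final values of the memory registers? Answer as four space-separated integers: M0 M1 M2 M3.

After op 1 (RCL M3): stack=[0] mem=[0,0,0,0]
After op 2 (push 14): stack=[0,14] mem=[0,0,0,0]
After op 3 (push 3): stack=[0,14,3] mem=[0,0,0,0]
After op 4 (STO M1): stack=[0,14] mem=[0,3,0,0]
After op 5 (push 6): stack=[0,14,6] mem=[0,3,0,0]
After op 6 (STO M0): stack=[0,14] mem=[6,3,0,0]
After op 7 (pop): stack=[0] mem=[6,3,0,0]
After op 8 (STO M2): stack=[empty] mem=[6,3,0,0]
After op 9 (RCL M0): stack=[6] mem=[6,3,0,0]
After op 10 (pop): stack=[empty] mem=[6,3,0,0]
After op 11 (push 1): stack=[1] mem=[6,3,0,0]
After op 12 (pop): stack=[empty] mem=[6,3,0,0]
After op 13 (push 14): stack=[14] mem=[6,3,0,0]
After op 14 (pop): stack=[empty] mem=[6,3,0,0]
After op 15 (RCL M2): stack=[0] mem=[6,3,0,0]

Answer: 6 3 0 0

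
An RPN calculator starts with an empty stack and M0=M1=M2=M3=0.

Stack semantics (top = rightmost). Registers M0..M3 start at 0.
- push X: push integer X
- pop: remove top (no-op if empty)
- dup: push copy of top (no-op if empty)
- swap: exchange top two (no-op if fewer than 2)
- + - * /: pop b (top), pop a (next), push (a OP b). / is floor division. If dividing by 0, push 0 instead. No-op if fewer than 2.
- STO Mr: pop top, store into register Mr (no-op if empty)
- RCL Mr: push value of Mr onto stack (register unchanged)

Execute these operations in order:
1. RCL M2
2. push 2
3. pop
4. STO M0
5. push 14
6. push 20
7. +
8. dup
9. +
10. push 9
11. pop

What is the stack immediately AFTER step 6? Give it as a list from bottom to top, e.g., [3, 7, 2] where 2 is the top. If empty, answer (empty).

After op 1 (RCL M2): stack=[0] mem=[0,0,0,0]
After op 2 (push 2): stack=[0,2] mem=[0,0,0,0]
After op 3 (pop): stack=[0] mem=[0,0,0,0]
After op 4 (STO M0): stack=[empty] mem=[0,0,0,0]
After op 5 (push 14): stack=[14] mem=[0,0,0,0]
After op 6 (push 20): stack=[14,20] mem=[0,0,0,0]

[14, 20]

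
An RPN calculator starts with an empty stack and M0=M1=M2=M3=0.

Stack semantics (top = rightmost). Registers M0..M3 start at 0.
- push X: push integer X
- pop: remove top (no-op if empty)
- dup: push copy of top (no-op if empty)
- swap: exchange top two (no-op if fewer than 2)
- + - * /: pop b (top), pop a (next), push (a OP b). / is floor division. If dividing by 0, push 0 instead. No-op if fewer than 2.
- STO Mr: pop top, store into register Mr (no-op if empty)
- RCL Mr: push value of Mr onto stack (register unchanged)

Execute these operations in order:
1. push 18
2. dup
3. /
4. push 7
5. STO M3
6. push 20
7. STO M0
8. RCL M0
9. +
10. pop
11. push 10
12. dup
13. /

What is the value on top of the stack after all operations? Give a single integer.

Answer: 1

Derivation:
After op 1 (push 18): stack=[18] mem=[0,0,0,0]
After op 2 (dup): stack=[18,18] mem=[0,0,0,0]
After op 3 (/): stack=[1] mem=[0,0,0,0]
After op 4 (push 7): stack=[1,7] mem=[0,0,0,0]
After op 5 (STO M3): stack=[1] mem=[0,0,0,7]
After op 6 (push 20): stack=[1,20] mem=[0,0,0,7]
After op 7 (STO M0): stack=[1] mem=[20,0,0,7]
After op 8 (RCL M0): stack=[1,20] mem=[20,0,0,7]
After op 9 (+): stack=[21] mem=[20,0,0,7]
After op 10 (pop): stack=[empty] mem=[20,0,0,7]
After op 11 (push 10): stack=[10] mem=[20,0,0,7]
After op 12 (dup): stack=[10,10] mem=[20,0,0,7]
After op 13 (/): stack=[1] mem=[20,0,0,7]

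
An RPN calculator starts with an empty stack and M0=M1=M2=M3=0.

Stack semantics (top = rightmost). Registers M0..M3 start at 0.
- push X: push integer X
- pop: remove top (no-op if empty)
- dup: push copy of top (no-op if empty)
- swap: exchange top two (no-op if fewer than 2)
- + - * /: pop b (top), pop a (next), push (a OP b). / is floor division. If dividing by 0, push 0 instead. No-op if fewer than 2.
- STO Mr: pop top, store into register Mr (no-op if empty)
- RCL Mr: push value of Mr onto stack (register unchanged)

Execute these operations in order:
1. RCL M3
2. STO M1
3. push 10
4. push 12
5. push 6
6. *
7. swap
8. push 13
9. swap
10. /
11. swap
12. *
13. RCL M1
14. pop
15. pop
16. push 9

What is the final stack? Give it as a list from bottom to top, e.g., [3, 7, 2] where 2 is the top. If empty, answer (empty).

After op 1 (RCL M3): stack=[0] mem=[0,0,0,0]
After op 2 (STO M1): stack=[empty] mem=[0,0,0,0]
After op 3 (push 10): stack=[10] mem=[0,0,0,0]
After op 4 (push 12): stack=[10,12] mem=[0,0,0,0]
After op 5 (push 6): stack=[10,12,6] mem=[0,0,0,0]
After op 6 (*): stack=[10,72] mem=[0,0,0,0]
After op 7 (swap): stack=[72,10] mem=[0,0,0,0]
After op 8 (push 13): stack=[72,10,13] mem=[0,0,0,0]
After op 9 (swap): stack=[72,13,10] mem=[0,0,0,0]
After op 10 (/): stack=[72,1] mem=[0,0,0,0]
After op 11 (swap): stack=[1,72] mem=[0,0,0,0]
After op 12 (*): stack=[72] mem=[0,0,0,0]
After op 13 (RCL M1): stack=[72,0] mem=[0,0,0,0]
After op 14 (pop): stack=[72] mem=[0,0,0,0]
After op 15 (pop): stack=[empty] mem=[0,0,0,0]
After op 16 (push 9): stack=[9] mem=[0,0,0,0]

Answer: [9]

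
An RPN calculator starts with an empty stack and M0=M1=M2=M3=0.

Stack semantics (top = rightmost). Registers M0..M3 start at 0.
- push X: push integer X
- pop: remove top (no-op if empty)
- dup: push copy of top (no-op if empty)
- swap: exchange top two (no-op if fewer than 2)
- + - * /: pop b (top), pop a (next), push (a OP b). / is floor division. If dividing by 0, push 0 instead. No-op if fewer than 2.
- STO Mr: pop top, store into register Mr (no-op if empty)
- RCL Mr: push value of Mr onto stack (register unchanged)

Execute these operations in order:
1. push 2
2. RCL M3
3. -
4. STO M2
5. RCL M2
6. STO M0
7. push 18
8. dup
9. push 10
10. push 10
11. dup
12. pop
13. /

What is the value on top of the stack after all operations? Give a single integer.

Answer: 1

Derivation:
After op 1 (push 2): stack=[2] mem=[0,0,0,0]
After op 2 (RCL M3): stack=[2,0] mem=[0,0,0,0]
After op 3 (-): stack=[2] mem=[0,0,0,0]
After op 4 (STO M2): stack=[empty] mem=[0,0,2,0]
After op 5 (RCL M2): stack=[2] mem=[0,0,2,0]
After op 6 (STO M0): stack=[empty] mem=[2,0,2,0]
After op 7 (push 18): stack=[18] mem=[2,0,2,0]
After op 8 (dup): stack=[18,18] mem=[2,0,2,0]
After op 9 (push 10): stack=[18,18,10] mem=[2,0,2,0]
After op 10 (push 10): stack=[18,18,10,10] mem=[2,0,2,0]
After op 11 (dup): stack=[18,18,10,10,10] mem=[2,0,2,0]
After op 12 (pop): stack=[18,18,10,10] mem=[2,0,2,0]
After op 13 (/): stack=[18,18,1] mem=[2,0,2,0]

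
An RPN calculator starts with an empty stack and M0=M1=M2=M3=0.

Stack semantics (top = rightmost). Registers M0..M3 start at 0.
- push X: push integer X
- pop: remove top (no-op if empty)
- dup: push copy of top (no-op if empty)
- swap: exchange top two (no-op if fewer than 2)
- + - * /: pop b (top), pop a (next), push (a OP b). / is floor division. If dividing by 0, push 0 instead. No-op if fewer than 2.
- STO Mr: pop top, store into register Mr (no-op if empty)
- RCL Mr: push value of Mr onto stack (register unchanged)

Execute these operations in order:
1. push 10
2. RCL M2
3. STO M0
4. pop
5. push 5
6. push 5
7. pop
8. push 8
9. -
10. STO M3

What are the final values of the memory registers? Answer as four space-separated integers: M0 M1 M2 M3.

After op 1 (push 10): stack=[10] mem=[0,0,0,0]
After op 2 (RCL M2): stack=[10,0] mem=[0,0,0,0]
After op 3 (STO M0): stack=[10] mem=[0,0,0,0]
After op 4 (pop): stack=[empty] mem=[0,0,0,0]
After op 5 (push 5): stack=[5] mem=[0,0,0,0]
After op 6 (push 5): stack=[5,5] mem=[0,0,0,0]
After op 7 (pop): stack=[5] mem=[0,0,0,0]
After op 8 (push 8): stack=[5,8] mem=[0,0,0,0]
After op 9 (-): stack=[-3] mem=[0,0,0,0]
After op 10 (STO M3): stack=[empty] mem=[0,0,0,-3]

Answer: 0 0 0 -3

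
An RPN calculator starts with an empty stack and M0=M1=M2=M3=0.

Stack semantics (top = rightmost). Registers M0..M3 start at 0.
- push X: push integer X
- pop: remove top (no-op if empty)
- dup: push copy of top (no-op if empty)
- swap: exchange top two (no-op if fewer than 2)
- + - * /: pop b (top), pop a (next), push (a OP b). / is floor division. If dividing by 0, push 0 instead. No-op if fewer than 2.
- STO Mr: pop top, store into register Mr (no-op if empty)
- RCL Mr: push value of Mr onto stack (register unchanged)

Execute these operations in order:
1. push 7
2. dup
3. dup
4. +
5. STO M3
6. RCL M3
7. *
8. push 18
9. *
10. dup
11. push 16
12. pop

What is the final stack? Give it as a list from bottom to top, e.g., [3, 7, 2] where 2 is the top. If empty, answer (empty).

After op 1 (push 7): stack=[7] mem=[0,0,0,0]
After op 2 (dup): stack=[7,7] mem=[0,0,0,0]
After op 3 (dup): stack=[7,7,7] mem=[0,0,0,0]
After op 4 (+): stack=[7,14] mem=[0,0,0,0]
After op 5 (STO M3): stack=[7] mem=[0,0,0,14]
After op 6 (RCL M3): stack=[7,14] mem=[0,0,0,14]
After op 7 (*): stack=[98] mem=[0,0,0,14]
After op 8 (push 18): stack=[98,18] mem=[0,0,0,14]
After op 9 (*): stack=[1764] mem=[0,0,0,14]
After op 10 (dup): stack=[1764,1764] mem=[0,0,0,14]
After op 11 (push 16): stack=[1764,1764,16] mem=[0,0,0,14]
After op 12 (pop): stack=[1764,1764] mem=[0,0,0,14]

Answer: [1764, 1764]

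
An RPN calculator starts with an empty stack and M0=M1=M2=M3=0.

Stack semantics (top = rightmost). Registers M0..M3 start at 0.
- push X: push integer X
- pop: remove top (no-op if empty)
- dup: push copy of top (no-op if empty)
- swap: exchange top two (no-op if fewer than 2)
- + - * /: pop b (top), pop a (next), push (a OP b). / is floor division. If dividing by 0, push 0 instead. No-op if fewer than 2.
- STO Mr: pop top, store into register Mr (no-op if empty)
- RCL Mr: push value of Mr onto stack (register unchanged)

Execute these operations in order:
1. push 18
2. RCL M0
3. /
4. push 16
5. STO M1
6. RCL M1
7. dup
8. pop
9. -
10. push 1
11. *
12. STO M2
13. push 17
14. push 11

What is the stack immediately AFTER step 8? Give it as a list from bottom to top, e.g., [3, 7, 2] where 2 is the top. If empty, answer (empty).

After op 1 (push 18): stack=[18] mem=[0,0,0,0]
After op 2 (RCL M0): stack=[18,0] mem=[0,0,0,0]
After op 3 (/): stack=[0] mem=[0,0,0,0]
After op 4 (push 16): stack=[0,16] mem=[0,0,0,0]
After op 5 (STO M1): stack=[0] mem=[0,16,0,0]
After op 6 (RCL M1): stack=[0,16] mem=[0,16,0,0]
After op 7 (dup): stack=[0,16,16] mem=[0,16,0,0]
After op 8 (pop): stack=[0,16] mem=[0,16,0,0]

[0, 16]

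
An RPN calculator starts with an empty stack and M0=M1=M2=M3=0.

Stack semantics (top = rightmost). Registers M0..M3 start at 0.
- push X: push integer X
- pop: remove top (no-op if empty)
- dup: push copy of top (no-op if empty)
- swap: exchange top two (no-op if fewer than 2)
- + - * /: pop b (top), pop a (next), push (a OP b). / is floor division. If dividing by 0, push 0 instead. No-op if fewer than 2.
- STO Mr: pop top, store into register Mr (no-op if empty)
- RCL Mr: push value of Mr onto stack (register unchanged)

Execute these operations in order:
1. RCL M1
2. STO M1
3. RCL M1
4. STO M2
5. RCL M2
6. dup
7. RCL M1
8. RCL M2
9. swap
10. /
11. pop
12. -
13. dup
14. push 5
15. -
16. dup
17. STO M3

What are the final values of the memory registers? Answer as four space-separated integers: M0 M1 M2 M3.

After op 1 (RCL M1): stack=[0] mem=[0,0,0,0]
After op 2 (STO M1): stack=[empty] mem=[0,0,0,0]
After op 3 (RCL M1): stack=[0] mem=[0,0,0,0]
After op 4 (STO M2): stack=[empty] mem=[0,0,0,0]
After op 5 (RCL M2): stack=[0] mem=[0,0,0,0]
After op 6 (dup): stack=[0,0] mem=[0,0,0,0]
After op 7 (RCL M1): stack=[0,0,0] mem=[0,0,0,0]
After op 8 (RCL M2): stack=[0,0,0,0] mem=[0,0,0,0]
After op 9 (swap): stack=[0,0,0,0] mem=[0,0,0,0]
After op 10 (/): stack=[0,0,0] mem=[0,0,0,0]
After op 11 (pop): stack=[0,0] mem=[0,0,0,0]
After op 12 (-): stack=[0] mem=[0,0,0,0]
After op 13 (dup): stack=[0,0] mem=[0,0,0,0]
After op 14 (push 5): stack=[0,0,5] mem=[0,0,0,0]
After op 15 (-): stack=[0,-5] mem=[0,0,0,0]
After op 16 (dup): stack=[0,-5,-5] mem=[0,0,0,0]
After op 17 (STO M3): stack=[0,-5] mem=[0,0,0,-5]

Answer: 0 0 0 -5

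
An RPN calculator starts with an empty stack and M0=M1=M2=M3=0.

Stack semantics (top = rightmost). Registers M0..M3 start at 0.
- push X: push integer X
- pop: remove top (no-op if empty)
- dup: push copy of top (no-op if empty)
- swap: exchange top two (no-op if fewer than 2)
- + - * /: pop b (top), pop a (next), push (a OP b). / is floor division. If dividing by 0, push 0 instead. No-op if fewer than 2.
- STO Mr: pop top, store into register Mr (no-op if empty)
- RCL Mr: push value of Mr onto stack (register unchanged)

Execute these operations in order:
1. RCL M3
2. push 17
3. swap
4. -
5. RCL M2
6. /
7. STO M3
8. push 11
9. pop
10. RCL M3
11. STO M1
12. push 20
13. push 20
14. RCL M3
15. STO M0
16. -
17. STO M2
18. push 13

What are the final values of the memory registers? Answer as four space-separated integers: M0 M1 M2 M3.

Answer: 0 0 0 0

Derivation:
After op 1 (RCL M3): stack=[0] mem=[0,0,0,0]
After op 2 (push 17): stack=[0,17] mem=[0,0,0,0]
After op 3 (swap): stack=[17,0] mem=[0,0,0,0]
After op 4 (-): stack=[17] mem=[0,0,0,0]
After op 5 (RCL M2): stack=[17,0] mem=[0,0,0,0]
After op 6 (/): stack=[0] mem=[0,0,0,0]
After op 7 (STO M3): stack=[empty] mem=[0,0,0,0]
After op 8 (push 11): stack=[11] mem=[0,0,0,0]
After op 9 (pop): stack=[empty] mem=[0,0,0,0]
After op 10 (RCL M3): stack=[0] mem=[0,0,0,0]
After op 11 (STO M1): stack=[empty] mem=[0,0,0,0]
After op 12 (push 20): stack=[20] mem=[0,0,0,0]
After op 13 (push 20): stack=[20,20] mem=[0,0,0,0]
After op 14 (RCL M3): stack=[20,20,0] mem=[0,0,0,0]
After op 15 (STO M0): stack=[20,20] mem=[0,0,0,0]
After op 16 (-): stack=[0] mem=[0,0,0,0]
After op 17 (STO M2): stack=[empty] mem=[0,0,0,0]
After op 18 (push 13): stack=[13] mem=[0,0,0,0]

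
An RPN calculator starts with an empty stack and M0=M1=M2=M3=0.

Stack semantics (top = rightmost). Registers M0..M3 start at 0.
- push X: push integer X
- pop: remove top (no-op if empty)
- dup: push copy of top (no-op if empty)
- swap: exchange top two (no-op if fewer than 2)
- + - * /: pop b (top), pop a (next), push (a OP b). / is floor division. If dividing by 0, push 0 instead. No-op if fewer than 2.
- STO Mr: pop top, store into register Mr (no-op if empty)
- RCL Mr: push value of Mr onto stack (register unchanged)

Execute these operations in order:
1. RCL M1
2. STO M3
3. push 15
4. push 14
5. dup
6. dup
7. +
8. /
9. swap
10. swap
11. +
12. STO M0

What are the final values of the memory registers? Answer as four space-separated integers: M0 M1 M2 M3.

After op 1 (RCL M1): stack=[0] mem=[0,0,0,0]
After op 2 (STO M3): stack=[empty] mem=[0,0,0,0]
After op 3 (push 15): stack=[15] mem=[0,0,0,0]
After op 4 (push 14): stack=[15,14] mem=[0,0,0,0]
After op 5 (dup): stack=[15,14,14] mem=[0,0,0,0]
After op 6 (dup): stack=[15,14,14,14] mem=[0,0,0,0]
After op 7 (+): stack=[15,14,28] mem=[0,0,0,0]
After op 8 (/): stack=[15,0] mem=[0,0,0,0]
After op 9 (swap): stack=[0,15] mem=[0,0,0,0]
After op 10 (swap): stack=[15,0] mem=[0,0,0,0]
After op 11 (+): stack=[15] mem=[0,0,0,0]
After op 12 (STO M0): stack=[empty] mem=[15,0,0,0]

Answer: 15 0 0 0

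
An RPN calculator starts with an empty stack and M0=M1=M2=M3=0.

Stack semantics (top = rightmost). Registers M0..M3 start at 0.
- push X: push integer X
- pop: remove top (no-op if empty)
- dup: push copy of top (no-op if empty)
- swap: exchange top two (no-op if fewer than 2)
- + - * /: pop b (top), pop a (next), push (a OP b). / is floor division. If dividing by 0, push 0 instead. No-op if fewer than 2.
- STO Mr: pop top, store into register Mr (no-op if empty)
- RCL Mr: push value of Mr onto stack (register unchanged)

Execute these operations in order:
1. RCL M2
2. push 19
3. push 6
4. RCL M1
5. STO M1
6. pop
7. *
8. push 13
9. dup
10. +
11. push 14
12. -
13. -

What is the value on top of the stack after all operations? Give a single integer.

Answer: -12

Derivation:
After op 1 (RCL M2): stack=[0] mem=[0,0,0,0]
After op 2 (push 19): stack=[0,19] mem=[0,0,0,0]
After op 3 (push 6): stack=[0,19,6] mem=[0,0,0,0]
After op 4 (RCL M1): stack=[0,19,6,0] mem=[0,0,0,0]
After op 5 (STO M1): stack=[0,19,6] mem=[0,0,0,0]
After op 6 (pop): stack=[0,19] mem=[0,0,0,0]
After op 7 (*): stack=[0] mem=[0,0,0,0]
After op 8 (push 13): stack=[0,13] mem=[0,0,0,0]
After op 9 (dup): stack=[0,13,13] mem=[0,0,0,0]
After op 10 (+): stack=[0,26] mem=[0,0,0,0]
After op 11 (push 14): stack=[0,26,14] mem=[0,0,0,0]
After op 12 (-): stack=[0,12] mem=[0,0,0,0]
After op 13 (-): stack=[-12] mem=[0,0,0,0]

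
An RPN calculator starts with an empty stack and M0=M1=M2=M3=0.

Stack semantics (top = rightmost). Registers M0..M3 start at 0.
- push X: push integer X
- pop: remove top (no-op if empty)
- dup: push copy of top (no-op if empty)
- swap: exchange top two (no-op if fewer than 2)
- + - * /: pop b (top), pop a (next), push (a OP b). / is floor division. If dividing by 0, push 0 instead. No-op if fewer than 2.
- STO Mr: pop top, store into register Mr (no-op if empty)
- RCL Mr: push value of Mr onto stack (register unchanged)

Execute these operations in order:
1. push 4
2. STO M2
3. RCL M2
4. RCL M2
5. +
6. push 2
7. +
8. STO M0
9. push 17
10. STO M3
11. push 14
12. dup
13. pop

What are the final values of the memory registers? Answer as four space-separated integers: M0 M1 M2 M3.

Answer: 10 0 4 17

Derivation:
After op 1 (push 4): stack=[4] mem=[0,0,0,0]
After op 2 (STO M2): stack=[empty] mem=[0,0,4,0]
After op 3 (RCL M2): stack=[4] mem=[0,0,4,0]
After op 4 (RCL M2): stack=[4,4] mem=[0,0,4,0]
After op 5 (+): stack=[8] mem=[0,0,4,0]
After op 6 (push 2): stack=[8,2] mem=[0,0,4,0]
After op 7 (+): stack=[10] mem=[0,0,4,0]
After op 8 (STO M0): stack=[empty] mem=[10,0,4,0]
After op 9 (push 17): stack=[17] mem=[10,0,4,0]
After op 10 (STO M3): stack=[empty] mem=[10,0,4,17]
After op 11 (push 14): stack=[14] mem=[10,0,4,17]
After op 12 (dup): stack=[14,14] mem=[10,0,4,17]
After op 13 (pop): stack=[14] mem=[10,0,4,17]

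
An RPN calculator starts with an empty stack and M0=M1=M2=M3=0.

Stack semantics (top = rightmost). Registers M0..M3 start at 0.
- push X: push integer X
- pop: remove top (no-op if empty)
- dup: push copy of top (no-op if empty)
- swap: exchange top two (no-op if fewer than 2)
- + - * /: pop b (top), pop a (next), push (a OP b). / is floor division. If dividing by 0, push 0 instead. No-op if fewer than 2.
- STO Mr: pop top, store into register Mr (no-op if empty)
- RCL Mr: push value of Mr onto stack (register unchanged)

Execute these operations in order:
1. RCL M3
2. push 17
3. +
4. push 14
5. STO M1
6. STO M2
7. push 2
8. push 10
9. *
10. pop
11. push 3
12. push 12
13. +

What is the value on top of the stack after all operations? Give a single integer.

After op 1 (RCL M3): stack=[0] mem=[0,0,0,0]
After op 2 (push 17): stack=[0,17] mem=[0,0,0,0]
After op 3 (+): stack=[17] mem=[0,0,0,0]
After op 4 (push 14): stack=[17,14] mem=[0,0,0,0]
After op 5 (STO M1): stack=[17] mem=[0,14,0,0]
After op 6 (STO M2): stack=[empty] mem=[0,14,17,0]
After op 7 (push 2): stack=[2] mem=[0,14,17,0]
After op 8 (push 10): stack=[2,10] mem=[0,14,17,0]
After op 9 (*): stack=[20] mem=[0,14,17,0]
After op 10 (pop): stack=[empty] mem=[0,14,17,0]
After op 11 (push 3): stack=[3] mem=[0,14,17,0]
After op 12 (push 12): stack=[3,12] mem=[0,14,17,0]
After op 13 (+): stack=[15] mem=[0,14,17,0]

Answer: 15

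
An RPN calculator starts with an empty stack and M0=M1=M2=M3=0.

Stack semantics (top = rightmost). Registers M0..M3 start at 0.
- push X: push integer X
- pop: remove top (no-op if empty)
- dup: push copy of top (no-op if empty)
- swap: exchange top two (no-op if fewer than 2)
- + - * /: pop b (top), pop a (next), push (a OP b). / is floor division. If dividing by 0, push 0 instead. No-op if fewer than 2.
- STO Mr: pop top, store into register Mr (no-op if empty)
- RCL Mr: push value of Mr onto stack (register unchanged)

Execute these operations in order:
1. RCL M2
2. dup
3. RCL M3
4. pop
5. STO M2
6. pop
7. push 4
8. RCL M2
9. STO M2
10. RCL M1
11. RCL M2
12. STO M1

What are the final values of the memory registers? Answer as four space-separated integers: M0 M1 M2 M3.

Answer: 0 0 0 0

Derivation:
After op 1 (RCL M2): stack=[0] mem=[0,0,0,0]
After op 2 (dup): stack=[0,0] mem=[0,0,0,0]
After op 3 (RCL M3): stack=[0,0,0] mem=[0,0,0,0]
After op 4 (pop): stack=[0,0] mem=[0,0,0,0]
After op 5 (STO M2): stack=[0] mem=[0,0,0,0]
After op 6 (pop): stack=[empty] mem=[0,0,0,0]
After op 7 (push 4): stack=[4] mem=[0,0,0,0]
After op 8 (RCL M2): stack=[4,0] mem=[0,0,0,0]
After op 9 (STO M2): stack=[4] mem=[0,0,0,0]
After op 10 (RCL M1): stack=[4,0] mem=[0,0,0,0]
After op 11 (RCL M2): stack=[4,0,0] mem=[0,0,0,0]
After op 12 (STO M1): stack=[4,0] mem=[0,0,0,0]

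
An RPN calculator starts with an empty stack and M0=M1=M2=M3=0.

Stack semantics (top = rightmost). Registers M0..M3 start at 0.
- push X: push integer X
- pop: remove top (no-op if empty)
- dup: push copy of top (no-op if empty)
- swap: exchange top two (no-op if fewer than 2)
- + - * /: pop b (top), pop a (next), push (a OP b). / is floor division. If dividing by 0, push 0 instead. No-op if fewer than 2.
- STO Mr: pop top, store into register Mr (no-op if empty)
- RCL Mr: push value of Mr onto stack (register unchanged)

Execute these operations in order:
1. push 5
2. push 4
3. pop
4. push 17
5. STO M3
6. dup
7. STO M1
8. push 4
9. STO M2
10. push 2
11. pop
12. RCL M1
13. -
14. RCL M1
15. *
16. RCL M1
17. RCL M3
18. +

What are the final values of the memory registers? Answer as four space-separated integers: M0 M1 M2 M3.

Answer: 0 5 4 17

Derivation:
After op 1 (push 5): stack=[5] mem=[0,0,0,0]
After op 2 (push 4): stack=[5,4] mem=[0,0,0,0]
After op 3 (pop): stack=[5] mem=[0,0,0,0]
After op 4 (push 17): stack=[5,17] mem=[0,0,0,0]
After op 5 (STO M3): stack=[5] mem=[0,0,0,17]
After op 6 (dup): stack=[5,5] mem=[0,0,0,17]
After op 7 (STO M1): stack=[5] mem=[0,5,0,17]
After op 8 (push 4): stack=[5,4] mem=[0,5,0,17]
After op 9 (STO M2): stack=[5] mem=[0,5,4,17]
After op 10 (push 2): stack=[5,2] mem=[0,5,4,17]
After op 11 (pop): stack=[5] mem=[0,5,4,17]
After op 12 (RCL M1): stack=[5,5] mem=[0,5,4,17]
After op 13 (-): stack=[0] mem=[0,5,4,17]
After op 14 (RCL M1): stack=[0,5] mem=[0,5,4,17]
After op 15 (*): stack=[0] mem=[0,5,4,17]
After op 16 (RCL M1): stack=[0,5] mem=[0,5,4,17]
After op 17 (RCL M3): stack=[0,5,17] mem=[0,5,4,17]
After op 18 (+): stack=[0,22] mem=[0,5,4,17]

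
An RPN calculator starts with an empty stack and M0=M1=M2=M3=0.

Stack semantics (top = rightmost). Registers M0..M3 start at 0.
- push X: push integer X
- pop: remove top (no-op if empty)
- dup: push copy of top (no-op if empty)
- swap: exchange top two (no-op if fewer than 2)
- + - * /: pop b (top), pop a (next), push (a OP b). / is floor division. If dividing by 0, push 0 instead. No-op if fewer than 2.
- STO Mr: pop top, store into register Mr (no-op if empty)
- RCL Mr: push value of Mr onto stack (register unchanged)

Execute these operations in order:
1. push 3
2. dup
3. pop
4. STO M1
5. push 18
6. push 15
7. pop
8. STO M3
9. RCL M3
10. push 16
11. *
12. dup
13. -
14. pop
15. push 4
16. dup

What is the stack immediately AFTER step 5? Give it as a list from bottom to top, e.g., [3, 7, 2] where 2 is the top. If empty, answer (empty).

After op 1 (push 3): stack=[3] mem=[0,0,0,0]
After op 2 (dup): stack=[3,3] mem=[0,0,0,0]
After op 3 (pop): stack=[3] mem=[0,0,0,0]
After op 4 (STO M1): stack=[empty] mem=[0,3,0,0]
After op 5 (push 18): stack=[18] mem=[0,3,0,0]

[18]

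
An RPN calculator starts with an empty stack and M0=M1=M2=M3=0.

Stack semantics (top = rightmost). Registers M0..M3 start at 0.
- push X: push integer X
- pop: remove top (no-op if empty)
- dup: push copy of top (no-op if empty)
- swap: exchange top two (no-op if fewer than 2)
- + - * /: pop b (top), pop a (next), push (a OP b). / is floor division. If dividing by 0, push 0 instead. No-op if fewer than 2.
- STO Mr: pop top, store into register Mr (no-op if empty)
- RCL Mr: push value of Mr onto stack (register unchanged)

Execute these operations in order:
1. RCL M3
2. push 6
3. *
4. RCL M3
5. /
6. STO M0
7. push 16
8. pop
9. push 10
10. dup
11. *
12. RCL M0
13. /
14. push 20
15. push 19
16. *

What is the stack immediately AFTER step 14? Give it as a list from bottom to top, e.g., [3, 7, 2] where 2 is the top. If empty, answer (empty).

After op 1 (RCL M3): stack=[0] mem=[0,0,0,0]
After op 2 (push 6): stack=[0,6] mem=[0,0,0,0]
After op 3 (*): stack=[0] mem=[0,0,0,0]
After op 4 (RCL M3): stack=[0,0] mem=[0,0,0,0]
After op 5 (/): stack=[0] mem=[0,0,0,0]
After op 6 (STO M0): stack=[empty] mem=[0,0,0,0]
After op 7 (push 16): stack=[16] mem=[0,0,0,0]
After op 8 (pop): stack=[empty] mem=[0,0,0,0]
After op 9 (push 10): stack=[10] mem=[0,0,0,0]
After op 10 (dup): stack=[10,10] mem=[0,0,0,0]
After op 11 (*): stack=[100] mem=[0,0,0,0]
After op 12 (RCL M0): stack=[100,0] mem=[0,0,0,0]
After op 13 (/): stack=[0] mem=[0,0,0,0]
After op 14 (push 20): stack=[0,20] mem=[0,0,0,0]

[0, 20]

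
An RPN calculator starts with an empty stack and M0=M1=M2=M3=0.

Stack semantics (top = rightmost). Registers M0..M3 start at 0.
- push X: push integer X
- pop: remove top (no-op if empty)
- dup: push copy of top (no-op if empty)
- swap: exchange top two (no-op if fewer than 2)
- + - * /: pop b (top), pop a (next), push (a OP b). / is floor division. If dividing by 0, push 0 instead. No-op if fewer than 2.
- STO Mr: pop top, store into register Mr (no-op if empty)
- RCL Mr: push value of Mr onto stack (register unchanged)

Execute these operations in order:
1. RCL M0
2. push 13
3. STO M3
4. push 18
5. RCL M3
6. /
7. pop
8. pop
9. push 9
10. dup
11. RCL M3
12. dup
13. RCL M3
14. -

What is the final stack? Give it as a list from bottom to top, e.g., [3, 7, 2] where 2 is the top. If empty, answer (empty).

Answer: [9, 9, 13, 0]

Derivation:
After op 1 (RCL M0): stack=[0] mem=[0,0,0,0]
After op 2 (push 13): stack=[0,13] mem=[0,0,0,0]
After op 3 (STO M3): stack=[0] mem=[0,0,0,13]
After op 4 (push 18): stack=[0,18] mem=[0,0,0,13]
After op 5 (RCL M3): stack=[0,18,13] mem=[0,0,0,13]
After op 6 (/): stack=[0,1] mem=[0,0,0,13]
After op 7 (pop): stack=[0] mem=[0,0,0,13]
After op 8 (pop): stack=[empty] mem=[0,0,0,13]
After op 9 (push 9): stack=[9] mem=[0,0,0,13]
After op 10 (dup): stack=[9,9] mem=[0,0,0,13]
After op 11 (RCL M3): stack=[9,9,13] mem=[0,0,0,13]
After op 12 (dup): stack=[9,9,13,13] mem=[0,0,0,13]
After op 13 (RCL M3): stack=[9,9,13,13,13] mem=[0,0,0,13]
After op 14 (-): stack=[9,9,13,0] mem=[0,0,0,13]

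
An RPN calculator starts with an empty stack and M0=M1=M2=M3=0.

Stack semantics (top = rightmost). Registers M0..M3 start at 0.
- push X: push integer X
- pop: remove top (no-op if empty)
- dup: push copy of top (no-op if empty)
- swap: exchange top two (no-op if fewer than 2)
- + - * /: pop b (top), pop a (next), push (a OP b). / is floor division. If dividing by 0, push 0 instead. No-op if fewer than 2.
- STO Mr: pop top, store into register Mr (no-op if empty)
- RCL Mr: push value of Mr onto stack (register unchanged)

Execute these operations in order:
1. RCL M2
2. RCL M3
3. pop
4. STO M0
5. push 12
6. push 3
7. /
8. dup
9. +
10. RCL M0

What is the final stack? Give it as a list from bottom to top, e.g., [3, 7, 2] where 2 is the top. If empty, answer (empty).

Answer: [8, 0]

Derivation:
After op 1 (RCL M2): stack=[0] mem=[0,0,0,0]
After op 2 (RCL M3): stack=[0,0] mem=[0,0,0,0]
After op 3 (pop): stack=[0] mem=[0,0,0,0]
After op 4 (STO M0): stack=[empty] mem=[0,0,0,0]
After op 5 (push 12): stack=[12] mem=[0,0,0,0]
After op 6 (push 3): stack=[12,3] mem=[0,0,0,0]
After op 7 (/): stack=[4] mem=[0,0,0,0]
After op 8 (dup): stack=[4,4] mem=[0,0,0,0]
After op 9 (+): stack=[8] mem=[0,0,0,0]
After op 10 (RCL M0): stack=[8,0] mem=[0,0,0,0]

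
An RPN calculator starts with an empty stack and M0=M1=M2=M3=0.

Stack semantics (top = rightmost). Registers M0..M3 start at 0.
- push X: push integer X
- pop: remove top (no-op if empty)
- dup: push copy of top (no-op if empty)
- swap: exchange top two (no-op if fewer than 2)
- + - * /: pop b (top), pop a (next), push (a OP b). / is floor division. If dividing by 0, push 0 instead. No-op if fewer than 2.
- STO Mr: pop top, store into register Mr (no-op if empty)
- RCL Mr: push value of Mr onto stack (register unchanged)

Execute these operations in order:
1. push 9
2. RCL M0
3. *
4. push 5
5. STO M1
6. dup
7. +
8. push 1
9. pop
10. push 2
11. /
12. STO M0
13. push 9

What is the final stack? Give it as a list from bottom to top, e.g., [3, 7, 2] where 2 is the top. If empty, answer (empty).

Answer: [9]

Derivation:
After op 1 (push 9): stack=[9] mem=[0,0,0,0]
After op 2 (RCL M0): stack=[9,0] mem=[0,0,0,0]
After op 3 (*): stack=[0] mem=[0,0,0,0]
After op 4 (push 5): stack=[0,5] mem=[0,0,0,0]
After op 5 (STO M1): stack=[0] mem=[0,5,0,0]
After op 6 (dup): stack=[0,0] mem=[0,5,0,0]
After op 7 (+): stack=[0] mem=[0,5,0,0]
After op 8 (push 1): stack=[0,1] mem=[0,5,0,0]
After op 9 (pop): stack=[0] mem=[0,5,0,0]
After op 10 (push 2): stack=[0,2] mem=[0,5,0,0]
After op 11 (/): stack=[0] mem=[0,5,0,0]
After op 12 (STO M0): stack=[empty] mem=[0,5,0,0]
After op 13 (push 9): stack=[9] mem=[0,5,0,0]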